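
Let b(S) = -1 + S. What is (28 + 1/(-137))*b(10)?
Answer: 34515/137 ≈ 251.93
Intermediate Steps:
(28 + 1/(-137))*b(10) = (28 + 1/(-137))*(-1 + 10) = (28 - 1/137)*9 = (3835/137)*9 = 34515/137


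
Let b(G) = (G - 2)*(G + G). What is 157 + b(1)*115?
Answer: -73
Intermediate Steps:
b(G) = 2*G*(-2 + G) (b(G) = (-2 + G)*(2*G) = 2*G*(-2 + G))
157 + b(1)*115 = 157 + (2*1*(-2 + 1))*115 = 157 + (2*1*(-1))*115 = 157 - 2*115 = 157 - 230 = -73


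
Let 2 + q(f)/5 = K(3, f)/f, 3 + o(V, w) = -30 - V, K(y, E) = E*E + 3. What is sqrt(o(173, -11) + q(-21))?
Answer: 2*I*sqrt(3941)/7 ≈ 17.936*I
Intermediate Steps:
K(y, E) = 3 + E**2 (K(y, E) = E**2 + 3 = 3 + E**2)
o(V, w) = -33 - V (o(V, w) = -3 + (-30 - V) = -33 - V)
q(f) = -10 + 5*(3 + f**2)/f (q(f) = -10 + 5*((3 + f**2)/f) = -10 + 5*(3 + f**2)/f)
sqrt(o(173, -11) + q(-21)) = sqrt((-33 - 1*173) + (-10 + 5*(-21) + 15/(-21))) = sqrt((-33 - 173) + (-10 - 105 + 15*(-1/21))) = sqrt(-206 + (-10 - 105 - 5/7)) = sqrt(-206 - 810/7) = sqrt(-2252/7) = 2*I*sqrt(3941)/7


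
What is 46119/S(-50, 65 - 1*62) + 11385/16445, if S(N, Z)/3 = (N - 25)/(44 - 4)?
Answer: -1598657/195 ≈ -8198.2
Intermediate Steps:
S(N, Z) = -15/8 + 3*N/40 (S(N, Z) = 3*((N - 25)/(44 - 4)) = 3*((-25 + N)/40) = 3*((-25 + N)*(1/40)) = 3*(-5/8 + N/40) = -15/8 + 3*N/40)
46119/S(-50, 65 - 1*62) + 11385/16445 = 46119/(-15/8 + (3/40)*(-50)) + 11385/16445 = 46119/(-15/8 - 15/4) + 11385*(1/16445) = 46119/(-45/8) + 9/13 = 46119*(-8/45) + 9/13 = -122984/15 + 9/13 = -1598657/195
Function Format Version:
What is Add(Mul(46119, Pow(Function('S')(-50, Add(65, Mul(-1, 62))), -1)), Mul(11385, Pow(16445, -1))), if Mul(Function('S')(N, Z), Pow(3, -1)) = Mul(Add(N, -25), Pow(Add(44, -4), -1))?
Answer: Rational(-1598657, 195) ≈ -8198.2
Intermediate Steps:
Function('S')(N, Z) = Add(Rational(-15, 8), Mul(Rational(3, 40), N)) (Function('S')(N, Z) = Mul(3, Mul(Add(N, -25), Pow(Add(44, -4), -1))) = Mul(3, Mul(Add(-25, N), Pow(40, -1))) = Mul(3, Mul(Add(-25, N), Rational(1, 40))) = Mul(3, Add(Rational(-5, 8), Mul(Rational(1, 40), N))) = Add(Rational(-15, 8), Mul(Rational(3, 40), N)))
Add(Mul(46119, Pow(Function('S')(-50, Add(65, Mul(-1, 62))), -1)), Mul(11385, Pow(16445, -1))) = Add(Mul(46119, Pow(Add(Rational(-15, 8), Mul(Rational(3, 40), -50)), -1)), Mul(11385, Pow(16445, -1))) = Add(Mul(46119, Pow(Add(Rational(-15, 8), Rational(-15, 4)), -1)), Mul(11385, Rational(1, 16445))) = Add(Mul(46119, Pow(Rational(-45, 8), -1)), Rational(9, 13)) = Add(Mul(46119, Rational(-8, 45)), Rational(9, 13)) = Add(Rational(-122984, 15), Rational(9, 13)) = Rational(-1598657, 195)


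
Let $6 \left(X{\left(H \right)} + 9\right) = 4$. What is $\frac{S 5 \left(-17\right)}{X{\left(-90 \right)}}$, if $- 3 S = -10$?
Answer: $34$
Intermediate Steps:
$S = \frac{10}{3}$ ($S = \left(- \frac{1}{3}\right) \left(-10\right) = \frac{10}{3} \approx 3.3333$)
$X{\left(H \right)} = - \frac{25}{3}$ ($X{\left(H \right)} = -9 + \frac{1}{6} \cdot 4 = -9 + \frac{2}{3} = - \frac{25}{3}$)
$\frac{S 5 \left(-17\right)}{X{\left(-90 \right)}} = \frac{\frac{10}{3} \cdot 5 \left(-17\right)}{- \frac{25}{3}} = \frac{50}{3} \left(-17\right) \left(- \frac{3}{25}\right) = \left(- \frac{850}{3}\right) \left(- \frac{3}{25}\right) = 34$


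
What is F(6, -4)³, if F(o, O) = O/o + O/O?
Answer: 1/27 ≈ 0.037037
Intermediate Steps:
F(o, O) = 1 + O/o (F(o, O) = O/o + 1 = 1 + O/o)
F(6, -4)³ = ((-4 + 6)/6)³ = ((⅙)*2)³ = (⅓)³ = 1/27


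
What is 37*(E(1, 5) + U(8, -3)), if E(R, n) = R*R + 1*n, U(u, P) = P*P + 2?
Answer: 629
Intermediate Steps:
U(u, P) = 2 + P**2 (U(u, P) = P**2 + 2 = 2 + P**2)
E(R, n) = n + R**2 (E(R, n) = R**2 + n = n + R**2)
37*(E(1, 5) + U(8, -3)) = 37*((5 + 1**2) + (2 + (-3)**2)) = 37*((5 + 1) + (2 + 9)) = 37*(6 + 11) = 37*17 = 629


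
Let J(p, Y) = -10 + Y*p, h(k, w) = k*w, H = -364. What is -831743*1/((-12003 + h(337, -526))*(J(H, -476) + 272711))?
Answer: 831743/84405565725 ≈ 9.8541e-6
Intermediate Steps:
-831743*1/((-12003 + h(337, -526))*(J(H, -476) + 272711)) = -831743*1/((-12003 + 337*(-526))*((-10 - 476*(-364)) + 272711)) = -831743*1/((-12003 - 177262)*((-10 + 173264) + 272711)) = -831743*(-1/(189265*(173254 + 272711))) = -831743/((-189265*445965)) = -831743/(-84405565725) = -831743*(-1/84405565725) = 831743/84405565725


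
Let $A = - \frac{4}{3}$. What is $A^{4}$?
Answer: $\frac{256}{81} \approx 3.1605$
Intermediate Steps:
$A = - \frac{4}{3}$ ($A = \left(-4\right) \frac{1}{3} = - \frac{4}{3} \approx -1.3333$)
$A^{4} = \left(- \frac{4}{3}\right)^{4} = \frac{256}{81}$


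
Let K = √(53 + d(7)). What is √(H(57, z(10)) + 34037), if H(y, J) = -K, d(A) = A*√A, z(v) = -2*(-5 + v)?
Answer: √(34037 - √(53 + 7*√7)) ≈ 184.47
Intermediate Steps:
z(v) = 10 - 2*v
d(A) = A^(3/2)
K = √(53 + 7*√7) (K = √(53 + 7^(3/2)) = √(53 + 7*√7) ≈ 8.4570)
H(y, J) = -√(53 + 7*√7)
√(H(57, z(10)) + 34037) = √(-√(53 + 7*√7) + 34037) = √(34037 - √(53 + 7*√7))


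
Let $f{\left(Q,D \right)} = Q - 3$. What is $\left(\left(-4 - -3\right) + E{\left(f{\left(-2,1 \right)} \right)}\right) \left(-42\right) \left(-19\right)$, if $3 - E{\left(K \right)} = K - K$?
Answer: $1596$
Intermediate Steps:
$f{\left(Q,D \right)} = -3 + Q$
$E{\left(K \right)} = 3$ ($E{\left(K \right)} = 3 - \left(K - K\right) = 3 - 0 = 3 + 0 = 3$)
$\left(\left(-4 - -3\right) + E{\left(f{\left(-2,1 \right)} \right)}\right) \left(-42\right) \left(-19\right) = \left(\left(-4 - -3\right) + 3\right) \left(-42\right) \left(-19\right) = \left(\left(-4 + 3\right) + 3\right) \left(-42\right) \left(-19\right) = \left(-1 + 3\right) \left(-42\right) \left(-19\right) = 2 \left(-42\right) \left(-19\right) = \left(-84\right) \left(-19\right) = 1596$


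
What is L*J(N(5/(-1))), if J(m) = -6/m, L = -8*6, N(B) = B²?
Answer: 288/25 ≈ 11.520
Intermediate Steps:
L = -48
L*J(N(5/(-1))) = -(-288)/((5/(-1))²) = -(-288)/((5*(-1))²) = -(-288)/((-5)²) = -(-288)/25 = -48*(-6/25) = 288/25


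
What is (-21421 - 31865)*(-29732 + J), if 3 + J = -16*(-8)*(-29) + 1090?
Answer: 1724175102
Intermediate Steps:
J = -2625 (J = -3 + (-16*(-8)*(-29) + 1090) = -3 + (128*(-29) + 1090) = -3 + (-3712 + 1090) = -3 - 2622 = -2625)
(-21421 - 31865)*(-29732 + J) = (-21421 - 31865)*(-29732 - 2625) = -53286*(-32357) = 1724175102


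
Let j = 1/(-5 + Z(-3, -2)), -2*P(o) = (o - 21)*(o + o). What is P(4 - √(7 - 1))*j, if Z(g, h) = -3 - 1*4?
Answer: -31/6 + 13*√6/12 ≈ -2.5131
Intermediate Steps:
Z(g, h) = -7 (Z(g, h) = -3 - 4 = -7)
P(o) = -o*(-21 + o) (P(o) = -(o - 21)*(o + o)/2 = -(-21 + o)*2*o/2 = -o*(-21 + o))
j = -1/12 (j = 1/(-5 - 7) = 1/(-12) = -1/12 ≈ -0.083333)
P(4 - √(7 - 1))*j = ((4 - √(7 - 1))*(21 - (4 - √(7 - 1))))*(-1/12) = ((4 - √6)*(21 - (4 - √6)))*(-1/12) = ((4 - √6)*(21 + (-4 + √6)))*(-1/12) = ((4 - √6)*(17 + √6))*(-1/12) = -(4 - √6)*(17 + √6)/12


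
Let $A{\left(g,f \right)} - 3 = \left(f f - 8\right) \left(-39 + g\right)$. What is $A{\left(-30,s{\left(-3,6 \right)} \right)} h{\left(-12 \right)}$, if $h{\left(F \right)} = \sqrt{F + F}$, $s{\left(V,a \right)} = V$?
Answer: $- 132 i \sqrt{6} \approx - 323.33 i$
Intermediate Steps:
$A{\left(g,f \right)} = 3 + \left(-39 + g\right) \left(-8 + f^{2}\right)$ ($A{\left(g,f \right)} = 3 + \left(f f - 8\right) \left(-39 + g\right) = 3 + \left(f^{2} - 8\right) \left(-39 + g\right) = 3 + \left(-8 + f^{2}\right) \left(-39 + g\right) = 3 + \left(-39 + g\right) \left(-8 + f^{2}\right)$)
$h{\left(F \right)} = \sqrt{2} \sqrt{F}$ ($h{\left(F \right)} = \sqrt{2 F} = \sqrt{2} \sqrt{F}$)
$A{\left(-30,s{\left(-3,6 \right)} \right)} h{\left(-12 \right)} = \left(315 - 39 \left(-3\right)^{2} - -240 - 30 \left(-3\right)^{2}\right) \sqrt{2} \sqrt{-12} = \left(315 - 351 + 240 - 270\right) \sqrt{2} \cdot 2 i \sqrt{3} = \left(315 - 351 + 240 - 270\right) 2 i \sqrt{6} = - 66 \cdot 2 i \sqrt{6} = - 132 i \sqrt{6}$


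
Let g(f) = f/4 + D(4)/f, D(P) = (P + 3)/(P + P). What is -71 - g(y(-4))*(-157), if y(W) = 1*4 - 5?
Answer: -1981/8 ≈ -247.63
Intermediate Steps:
D(P) = (3 + P)/(2*P) (D(P) = (3 + P)/((2*P)) = (3 + P)*(1/(2*P)) = (3 + P)/(2*P))
y(W) = -1 (y(W) = 4 - 5 = -1)
g(f) = f/4 + 7/(8*f) (g(f) = f/4 + ((1/2)*(3 + 4)/4)/f = f*(1/4) + ((1/2)*(1/4)*7)/f = f/4 + 7/(8*f))
-71 - g(y(-4))*(-157) = -71 - ((1/4)*(-1) + (7/8)/(-1))*(-157) = -71 - (-1/4 + (7/8)*(-1))*(-157) = -71 - (-1/4 - 7/8)*(-157) = -71 - 1*(-9/8)*(-157) = -71 + (9/8)*(-157) = -71 - 1413/8 = -1981/8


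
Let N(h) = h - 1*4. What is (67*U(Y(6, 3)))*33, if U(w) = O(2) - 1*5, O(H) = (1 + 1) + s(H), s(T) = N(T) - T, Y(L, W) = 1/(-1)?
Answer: -15477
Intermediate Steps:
Y(L, W) = -1
N(h) = -4 + h (N(h) = h - 4 = -4 + h)
s(T) = -4 (s(T) = (-4 + T) - T = -4)
O(H) = -2 (O(H) = (1 + 1) - 4 = 2 - 4 = -2)
U(w) = -7 (U(w) = -2 - 1*5 = -2 - 5 = -7)
(67*U(Y(6, 3)))*33 = (67*(-7))*33 = -469*33 = -15477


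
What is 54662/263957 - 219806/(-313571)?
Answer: 75159750344/82769260447 ≈ 0.90806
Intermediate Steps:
54662/263957 - 219806/(-313571) = 54662*(1/263957) - 219806*(-1/313571) = 54662/263957 + 219806/313571 = 75159750344/82769260447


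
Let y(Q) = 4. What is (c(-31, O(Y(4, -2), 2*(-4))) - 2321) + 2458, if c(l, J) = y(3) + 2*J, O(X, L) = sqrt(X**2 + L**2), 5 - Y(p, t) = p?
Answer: 141 + 2*sqrt(65) ≈ 157.12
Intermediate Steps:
Y(p, t) = 5 - p
O(X, L) = sqrt(L**2 + X**2)
c(l, J) = 4 + 2*J
(c(-31, O(Y(4, -2), 2*(-4))) - 2321) + 2458 = ((4 + 2*sqrt((2*(-4))**2 + (5 - 1*4)**2)) - 2321) + 2458 = ((4 + 2*sqrt((-8)**2 + (5 - 4)**2)) - 2321) + 2458 = ((4 + 2*sqrt(64 + 1**2)) - 2321) + 2458 = ((4 + 2*sqrt(64 + 1)) - 2321) + 2458 = ((4 + 2*sqrt(65)) - 2321) + 2458 = (-2317 + 2*sqrt(65)) + 2458 = 141 + 2*sqrt(65)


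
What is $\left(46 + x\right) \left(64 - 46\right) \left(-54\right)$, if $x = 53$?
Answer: $-96228$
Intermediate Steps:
$\left(46 + x\right) \left(64 - 46\right) \left(-54\right) = \left(46 + 53\right) \left(64 - 46\right) \left(-54\right) = 99 \cdot 18 \left(-54\right) = 1782 \left(-54\right) = -96228$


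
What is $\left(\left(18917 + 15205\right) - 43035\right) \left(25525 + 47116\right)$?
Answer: $-647449233$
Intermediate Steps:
$\left(\left(18917 + 15205\right) - 43035\right) \left(25525 + 47116\right) = \left(34122 - 43035\right) 72641 = \left(-8913\right) 72641 = -647449233$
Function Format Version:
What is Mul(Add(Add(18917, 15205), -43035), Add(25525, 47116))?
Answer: -647449233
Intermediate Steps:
Mul(Add(Add(18917, 15205), -43035), Add(25525, 47116)) = Mul(Add(34122, -43035), 72641) = Mul(-8913, 72641) = -647449233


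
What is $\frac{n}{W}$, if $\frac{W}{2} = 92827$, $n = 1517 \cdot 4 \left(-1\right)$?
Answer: $- \frac{3034}{92827} \approx -0.032684$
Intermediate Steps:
$n = -6068$ ($n = 1517 \left(-4\right) = -6068$)
$W = 185654$ ($W = 2 \cdot 92827 = 185654$)
$\frac{n}{W} = - \frac{6068}{185654} = \left(-6068\right) \frac{1}{185654} = - \frac{3034}{92827}$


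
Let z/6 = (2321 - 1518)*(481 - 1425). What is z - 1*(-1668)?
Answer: -4546524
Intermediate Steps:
z = -4548192 (z = 6*((2321 - 1518)*(481 - 1425)) = 6*(803*(-944)) = 6*(-758032) = -4548192)
z - 1*(-1668) = -4548192 - 1*(-1668) = -4548192 + 1668 = -4546524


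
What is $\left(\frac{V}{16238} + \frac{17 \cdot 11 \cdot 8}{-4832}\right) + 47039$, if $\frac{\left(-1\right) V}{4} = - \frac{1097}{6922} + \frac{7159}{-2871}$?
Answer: $\frac{2292078565810471081}{48727515894156} \approx 47039.0$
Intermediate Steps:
$V = \frac{105408170}{9936531}$ ($V = - 4 \left(- \frac{1097}{6922} + \frac{7159}{-2871}\right) = - 4 \left(\left(-1097\right) \frac{1}{6922} + 7159 \left(- \frac{1}{2871}\right)\right) = - 4 \left(- \frac{1097}{6922} - \frac{7159}{2871}\right) = \left(-4\right) \left(- \frac{52704085}{19873062}\right) = \frac{105408170}{9936531} \approx 10.608$)
$\left(\frac{V}{16238} + \frac{17 \cdot 11 \cdot 8}{-4832}\right) + 47039 = \left(\frac{105408170}{9936531 \cdot 16238} + \frac{17 \cdot 11 \cdot 8}{-4832}\right) + 47039 = \left(\frac{105408170}{9936531} \cdot \frac{1}{16238} + 187 \cdot 8 \left(- \frac{1}{4832}\right)\right) + 47039 = \left(\frac{52704085}{80674695189} + 1496 \left(- \frac{1}{4832}\right)\right) + 47039 = \left(\frac{52704085}{80674695189} - \frac{187}{604}\right) + 47039 = - \frac{15054334733003}{48727515894156} + 47039 = \frac{2292078565810471081}{48727515894156}$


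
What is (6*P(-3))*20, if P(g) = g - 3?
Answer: -720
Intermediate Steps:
P(g) = -3 + g
(6*P(-3))*20 = (6*(-3 - 3))*20 = (6*(-6))*20 = -36*20 = -720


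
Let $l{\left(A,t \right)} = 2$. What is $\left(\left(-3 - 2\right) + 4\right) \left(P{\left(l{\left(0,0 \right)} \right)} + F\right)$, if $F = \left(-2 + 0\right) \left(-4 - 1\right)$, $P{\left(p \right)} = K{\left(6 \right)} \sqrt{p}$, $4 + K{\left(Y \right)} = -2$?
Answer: $-10 + 6 \sqrt{2} \approx -1.5147$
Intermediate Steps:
$K{\left(Y \right)} = -6$ ($K{\left(Y \right)} = -4 - 2 = -6$)
$P{\left(p \right)} = - 6 \sqrt{p}$
$F = 10$ ($F = \left(-2\right) \left(-5\right) = 10$)
$\left(\left(-3 - 2\right) + 4\right) \left(P{\left(l{\left(0,0 \right)} \right)} + F\right) = \left(\left(-3 - 2\right) + 4\right) \left(- 6 \sqrt{2} + 10\right) = \left(-5 + 4\right) \left(10 - 6 \sqrt{2}\right) = - (10 - 6 \sqrt{2}) = -10 + 6 \sqrt{2}$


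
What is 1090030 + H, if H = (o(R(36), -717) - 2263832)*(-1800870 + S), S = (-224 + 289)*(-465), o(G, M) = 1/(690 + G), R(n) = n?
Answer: 1003160795538575/242 ≈ 4.1453e+12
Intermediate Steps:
S = -30225 (S = 65*(-465) = -30225)
H = 1003160531751315/242 (H = (1/(690 + 36) - 2263832)*(-1800870 - 30225) = (1/726 - 2263832)*(-1831095) = -1643542031/726*(-1831095) = 1003160531751315/242 ≈ 4.1453e+12)
1090030 + H = 1090030 + 1003160531751315/242 = 1003160795538575/242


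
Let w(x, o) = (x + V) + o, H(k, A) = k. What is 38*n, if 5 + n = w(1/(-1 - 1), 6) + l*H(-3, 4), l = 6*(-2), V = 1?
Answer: 1425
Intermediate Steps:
l = -12
w(x, o) = 1 + o + x (w(x, o) = (x + 1) + o = (1 + x) + o = 1 + o + x)
n = 75/2 (n = -5 + ((1 + 6 + 1/(-1 - 1)) - 12*(-3)) = -5 + ((1 + 6 + 1/(-2)) + 36) = -5 + ((1 + 6 - 1/2) + 36) = -5 + (13/2 + 36) = -5 + 85/2 = 75/2 ≈ 37.500)
38*n = 38*(75/2) = 1425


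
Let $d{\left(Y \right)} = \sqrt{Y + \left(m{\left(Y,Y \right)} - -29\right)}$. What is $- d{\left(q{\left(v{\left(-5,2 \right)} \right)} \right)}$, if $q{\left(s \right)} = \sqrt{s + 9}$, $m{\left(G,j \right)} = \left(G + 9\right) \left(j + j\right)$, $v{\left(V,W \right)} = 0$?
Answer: $- 2 \sqrt{26} \approx -10.198$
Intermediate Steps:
$m{\left(G,j \right)} = 2 j \left(9 + G\right)$ ($m{\left(G,j \right)} = \left(9 + G\right) 2 j = 2 j \left(9 + G\right)$)
$q{\left(s \right)} = \sqrt{9 + s}$
$d{\left(Y \right)} = \sqrt{29 + Y + 2 Y \left(9 + Y\right)}$ ($d{\left(Y \right)} = \sqrt{Y + \left(2 Y \left(9 + Y\right) - -29\right)} = \sqrt{Y + \left(2 Y \left(9 + Y\right) + 29\right)} = \sqrt{Y + \left(29 + 2 Y \left(9 + Y\right)\right)} = \sqrt{29 + Y + 2 Y \left(9 + Y\right)}$)
$- d{\left(q{\left(v{\left(-5,2 \right)} \right)} \right)} = - \sqrt{29 + \sqrt{9 + 0} + 2 \sqrt{9 + 0} \left(9 + \sqrt{9 + 0}\right)} = - \sqrt{29 + \sqrt{9} + 2 \sqrt{9} \left(9 + \sqrt{9}\right)} = - \sqrt{29 + 3 + 2 \cdot 3 \left(9 + 3\right)} = - \sqrt{29 + 3 + 2 \cdot 3 \cdot 12} = - \sqrt{29 + 3 + 72} = - \sqrt{104} = - 2 \sqrt{26}$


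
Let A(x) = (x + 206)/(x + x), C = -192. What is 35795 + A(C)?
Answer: 6872633/192 ≈ 35795.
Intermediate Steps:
A(x) = (206 + x)/(2*x) (A(x) = (206 + x)/((2*x)) = (206 + x)*(1/(2*x)) = (206 + x)/(2*x))
35795 + A(C) = 35795 + (½)*(206 - 192)/(-192) = 35795 + (½)*(-1/192)*14 = 35795 - 7/192 = 6872633/192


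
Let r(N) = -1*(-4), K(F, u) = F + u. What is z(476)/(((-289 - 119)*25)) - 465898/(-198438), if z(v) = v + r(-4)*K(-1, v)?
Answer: 89180644/42168075 ≈ 2.1149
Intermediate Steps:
r(N) = 4
z(v) = -4 + 5*v (z(v) = v + 4*(-1 + v) = v + (-4 + 4*v) = -4 + 5*v)
z(476)/(((-289 - 119)*25)) - 465898/(-198438) = (-4 + 5*476)/(((-289 - 119)*25)) - 465898/(-198438) = (-4 + 2380)/((-408*25)) - 465898*(-1/198438) = 2376/(-10200) + 232949/99219 = 2376*(-1/10200) + 232949/99219 = -99/425 + 232949/99219 = 89180644/42168075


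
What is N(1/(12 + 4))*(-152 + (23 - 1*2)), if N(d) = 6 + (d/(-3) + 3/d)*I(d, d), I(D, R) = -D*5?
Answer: 904817/768 ≈ 1178.1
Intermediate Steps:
I(D, R) = -5*D
N(d) = 6 - 5*d*(3/d - d/3) (N(d) = 6 + (d/(-3) + 3/d)*(-5*d) = 6 + (d*(-⅓) + 3/d)*(-5*d) = 6 + (-d/3 + 3/d)*(-5*d) = 6 + (3/d - d/3)*(-5*d) = 6 - 5*d*(3/d - d/3))
N(1/(12 + 4))*(-152 + (23 - 1*2)) = (-9 + 5*(1/(12 + 4))²/3)*(-152 + (23 - 1*2)) = (-9 + 5*(1/16)²/3)*(-152 + (23 - 2)) = (-9 + 5*(1/16)²/3)*(-152 + 21) = (-9 + (5/3)*(1/256))*(-131) = (-9 + 5/768)*(-131) = -6907/768*(-131) = 904817/768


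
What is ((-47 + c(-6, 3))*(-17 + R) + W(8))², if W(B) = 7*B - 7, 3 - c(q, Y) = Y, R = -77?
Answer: 19954089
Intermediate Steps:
c(q, Y) = 3 - Y
W(B) = -7 + 7*B
((-47 + c(-6, 3))*(-17 + R) + W(8))² = ((-47 + (3 - 1*3))*(-17 - 77) + (-7 + 7*8))² = ((-47 + (3 - 3))*(-94) + (-7 + 56))² = ((-47 + 0)*(-94) + 49)² = (-47*(-94) + 49)² = (4418 + 49)² = 4467² = 19954089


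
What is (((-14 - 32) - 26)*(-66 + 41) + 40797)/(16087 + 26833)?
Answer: 42597/42920 ≈ 0.99247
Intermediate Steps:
(((-14 - 32) - 26)*(-66 + 41) + 40797)/(16087 + 26833) = ((-46 - 26)*(-25) + 40797)/42920 = (-72*(-25) + 40797)*(1/42920) = (1800 + 40797)*(1/42920) = 42597*(1/42920) = 42597/42920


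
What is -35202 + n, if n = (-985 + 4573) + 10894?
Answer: -20720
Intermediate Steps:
n = 14482 (n = 3588 + 10894 = 14482)
-35202 + n = -35202 + 14482 = -20720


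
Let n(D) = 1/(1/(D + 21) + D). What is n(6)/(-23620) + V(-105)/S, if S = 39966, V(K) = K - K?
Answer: -27/3850060 ≈ -7.0129e-6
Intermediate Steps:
V(K) = 0
n(D) = 1/(D + 1/(21 + D)) (n(D) = 1/(1/(21 + D) + D) = 1/(D + 1/(21 + D)))
n(6)/(-23620) + V(-105)/S = ((21 + 6)/(1 + 6² + 21*6))/(-23620) + 0/39966 = (27/(1 + 36 + 126))*(-1/23620) + 0*(1/39966) = (27/163)*(-1/23620) + 0 = -27/3850060 + 0 = -27/3850060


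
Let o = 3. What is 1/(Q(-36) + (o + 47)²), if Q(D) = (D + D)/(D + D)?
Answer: 1/2501 ≈ 0.00039984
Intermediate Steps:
Q(D) = 1 (Q(D) = (2*D)/((2*D)) = (2*D)*(1/(2*D)) = 1)
1/(Q(-36) + (o + 47)²) = 1/(1 + (3 + 47)²) = 1/(1 + 50²) = 1/(1 + 2500) = 1/2501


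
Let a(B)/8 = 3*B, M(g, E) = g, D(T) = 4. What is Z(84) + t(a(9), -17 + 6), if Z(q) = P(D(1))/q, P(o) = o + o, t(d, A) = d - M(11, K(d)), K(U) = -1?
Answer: 4307/21 ≈ 205.10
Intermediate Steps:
a(B) = 24*B (a(B) = 8*(3*B) = 24*B)
t(d, A) = -11 + d (t(d, A) = d - 1*11 = d - 11 = -11 + d)
P(o) = 2*o
Z(q) = 8/q (Z(q) = (2*4)/q = 8/q)
Z(84) + t(a(9), -17 + 6) = 8/84 + (-11 + 24*9) = 8*(1/84) + (-11 + 216) = 2/21 + 205 = 4307/21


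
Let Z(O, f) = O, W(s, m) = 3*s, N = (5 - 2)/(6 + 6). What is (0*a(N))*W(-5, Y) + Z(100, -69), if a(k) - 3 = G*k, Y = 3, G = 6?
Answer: 100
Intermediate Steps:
N = 1/4 (N = 3/12 = 3*(1/12) = 1/4 ≈ 0.25000)
a(k) = 3 + 6*k
(0*a(N))*W(-5, Y) + Z(100, -69) = (0*(3 + 6*(1/4)))*(3*(-5)) + 100 = (0*(3 + 3/2))*(-15) + 100 = (0*(9/2))*(-15) + 100 = 0*(-15) + 100 = 0 + 100 = 100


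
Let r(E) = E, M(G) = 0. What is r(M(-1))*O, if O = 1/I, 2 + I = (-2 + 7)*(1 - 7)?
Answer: 0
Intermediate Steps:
I = -32 (I = -2 + (-2 + 7)*(1 - 7) = -2 + 5*(-6) = -2 - 30 = -32)
O = -1/32 (O = 1/(-32) = -1/32 ≈ -0.031250)
r(M(-1))*O = 0*(-1/32) = 0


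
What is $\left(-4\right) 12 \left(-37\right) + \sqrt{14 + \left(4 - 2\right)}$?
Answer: $1780$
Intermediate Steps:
$\left(-4\right) 12 \left(-37\right) + \sqrt{14 + \left(4 - 2\right)} = \left(-48\right) \left(-37\right) + \sqrt{14 + \left(4 - 2\right)} = 1776 + \sqrt{14 + 2} = 1776 + \sqrt{16} = 1776 + 4 = 1780$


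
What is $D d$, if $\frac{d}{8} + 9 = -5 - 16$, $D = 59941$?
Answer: $-14385840$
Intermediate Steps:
$d = -240$ ($d = -72 + 8 \left(-5 - 16\right) = -72 + 8 \left(-21\right) = -72 - 168 = -240$)
$D d = 59941 \left(-240\right) = -14385840$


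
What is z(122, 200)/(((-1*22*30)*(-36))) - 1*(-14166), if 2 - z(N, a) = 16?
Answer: 168292073/11880 ≈ 14166.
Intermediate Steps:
z(N, a) = -14 (z(N, a) = 2 - 1*16 = 2 - 16 = -14)
z(122, 200)/(((-1*22*30)*(-36))) - 1*(-14166) = -14/((-1*22*30)*(-36)) - 1*(-14166) = -14/(-22*30*(-36)) + 14166 = -14/((-660*(-36))) + 14166 = -14/23760 + 14166 = -14*1/23760 + 14166 = -7/11880 + 14166 = 168292073/11880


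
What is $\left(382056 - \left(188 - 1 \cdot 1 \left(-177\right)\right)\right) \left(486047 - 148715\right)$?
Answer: $128756588412$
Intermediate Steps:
$\left(382056 - \left(188 - 1 \cdot 1 \left(-177\right)\right)\right) \left(486047 - 148715\right) = \left(382056 + \left(1 \left(-177\right) - 188\right)\right) 337332 = \left(382056 - 365\right) 337332 = 381691 \cdot 337332 = 128756588412$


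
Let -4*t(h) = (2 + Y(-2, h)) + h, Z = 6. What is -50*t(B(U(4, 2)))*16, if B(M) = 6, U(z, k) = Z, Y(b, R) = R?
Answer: 2800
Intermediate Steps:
U(z, k) = 6
t(h) = -½ - h/2 (t(h) = -((2 + h) + h)/4 = -(2 + 2*h)/4 = -½ - h/2)
-50*t(B(U(4, 2)))*16 = -50*(-½ - ½*6)*16 = -50*(-½ - 3)*16 = -50*(-7/2)*16 = 175*16 = 2800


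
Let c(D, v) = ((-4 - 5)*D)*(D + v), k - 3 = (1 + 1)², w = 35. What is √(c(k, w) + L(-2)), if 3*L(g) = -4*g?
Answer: I*√23790/3 ≈ 51.413*I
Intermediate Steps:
k = 7 (k = 3 + (1 + 1)² = 3 + 2² = 3 + 4 = 7)
L(g) = -4*g/3 (L(g) = (-4*g)/3 = -4*g/3)
c(D, v) = -9*D*(D + v) (c(D, v) = (-9*D)*(D + v) = -9*D*(D + v))
√(c(k, w) + L(-2)) = √(-9*7*(7 + 35) - 4/3*(-2)) = √(-9*7*42 + 8/3) = √(-2646 + 8/3) = √(-7930/3) = I*√23790/3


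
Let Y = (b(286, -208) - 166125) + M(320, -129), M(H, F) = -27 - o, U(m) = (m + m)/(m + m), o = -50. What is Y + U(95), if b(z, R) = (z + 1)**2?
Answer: -83732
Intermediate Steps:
b(z, R) = (1 + z)**2
U(m) = 1 (U(m) = (2*m)/((2*m)) = (2*m)*(1/(2*m)) = 1)
M(H, F) = 23 (M(H, F) = -27 - 1*(-50) = -27 + 50 = 23)
Y = -83733 (Y = ((1 + 286)**2 - 166125) + 23 = (287**2 - 166125) + 23 = (82369 - 166125) + 23 = -83756 + 23 = -83733)
Y + U(95) = -83733 + 1 = -83732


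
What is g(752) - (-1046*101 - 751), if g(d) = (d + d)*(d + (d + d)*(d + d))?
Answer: 3403309469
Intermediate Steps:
g(d) = 2*d*(d + 4*d²) (g(d) = (2*d)*(d + (2*d)*(2*d)) = (2*d)*(d + 4*d²) = 2*d*(d + 4*d²))
g(752) - (-1046*101 - 751) = 752²*(2 + 8*752) - (-1046*101 - 751) = 565504*(2 + 6016) - (-105646 - 751) = 565504*6018 - 1*(-106397) = 3403203072 + 106397 = 3403309469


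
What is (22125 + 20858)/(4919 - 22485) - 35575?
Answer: -624953433/17566 ≈ -35577.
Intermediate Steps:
(22125 + 20858)/(4919 - 22485) - 35575 = 42983/(-17566) - 35575 = 42983*(-1/17566) - 35575 = -42983/17566 - 35575 = -624953433/17566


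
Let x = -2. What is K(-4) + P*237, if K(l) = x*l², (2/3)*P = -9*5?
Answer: -32059/2 ≈ -16030.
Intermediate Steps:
P = -135/2 (P = 3*(-9*5)/2 = (3/2)*(-45) = -135/2 ≈ -67.500)
K(l) = -2*l²
K(-4) + P*237 = -2*(-4)² - 135/2*237 = -2*16 - 31995/2 = -32 - 31995/2 = -32059/2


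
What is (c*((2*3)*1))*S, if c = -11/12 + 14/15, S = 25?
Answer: 5/2 ≈ 2.5000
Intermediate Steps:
c = 1/60 (c = -11*1/12 + 14*(1/15) = -11/12 + 14/15 = 1/60 ≈ 0.016667)
(c*((2*3)*1))*S = (((2*3)*1)/60)*25 = ((6*1)/60)*25 = ((1/60)*6)*25 = (⅒)*25 = 5/2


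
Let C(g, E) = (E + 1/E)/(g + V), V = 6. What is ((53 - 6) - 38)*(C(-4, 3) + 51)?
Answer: 474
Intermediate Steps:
C(g, E) = (E + 1/E)/(6 + g) (C(g, E) = (E + 1/E)/(g + 6) = (E + 1/E)/(6 + g))
((53 - 6) - 38)*(C(-4, 3) + 51) = ((53 - 6) - 38)*((1 + 3**2)/(3*(6 - 4)) + 51) = (47 - 38)*((1/3)*(1 + 9)/2 + 51) = 9*((1/3)*(1/2)*10 + 51) = 9*(5/3 + 51) = 9*(158/3) = 474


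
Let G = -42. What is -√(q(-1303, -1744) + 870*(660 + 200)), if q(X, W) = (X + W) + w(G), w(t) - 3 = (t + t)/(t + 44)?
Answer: -√745114 ≈ -863.20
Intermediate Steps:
w(t) = 3 + 2*t/(44 + t) (w(t) = 3 + (t + t)/(t + 44) = 3 + (2*t)/(44 + t) = 3 + 2*t/(44 + t))
q(X, W) = -39 + W + X (q(X, W) = (X + W) + (132 + 5*(-42))/(44 - 42) = (W + X) + (132 - 210)/2 = (W + X) + (½)*(-78) = (W + X) - 39 = -39 + W + X)
-√(q(-1303, -1744) + 870*(660 + 200)) = -√((-39 - 1744 - 1303) + 870*(660 + 200)) = -√(-3086 + 870*860) = -√(-3086 + 748200) = -√745114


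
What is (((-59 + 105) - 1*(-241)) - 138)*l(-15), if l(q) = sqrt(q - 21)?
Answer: 894*I ≈ 894.0*I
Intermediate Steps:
l(q) = sqrt(-21 + q)
(((-59 + 105) - 1*(-241)) - 138)*l(-15) = (((-59 + 105) - 1*(-241)) - 138)*sqrt(-21 - 15) = ((46 + 241) - 138)*sqrt(-36) = (287 - 138)*(6*I) = 149*(6*I) = 894*I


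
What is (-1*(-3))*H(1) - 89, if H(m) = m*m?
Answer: -86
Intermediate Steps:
H(m) = m²
(-1*(-3))*H(1) - 89 = -1*(-3)*1² - 89 = 3*1 - 89 = 3 - 89 = -86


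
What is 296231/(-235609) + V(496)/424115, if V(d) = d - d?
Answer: -296231/235609 ≈ -1.2573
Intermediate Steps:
V(d) = 0
296231/(-235609) + V(496)/424115 = 296231/(-235609) + 0/424115 = 296231*(-1/235609) + 0*(1/424115) = -296231/235609 + 0 = -296231/235609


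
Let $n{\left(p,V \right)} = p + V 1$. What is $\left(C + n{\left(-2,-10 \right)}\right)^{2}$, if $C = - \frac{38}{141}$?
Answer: $\frac{2992900}{19881} \approx 150.54$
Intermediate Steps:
$C = - \frac{38}{141}$ ($C = \left(-38\right) \frac{1}{141} = - \frac{38}{141} \approx -0.2695$)
$n{\left(p,V \right)} = V + p$ ($n{\left(p,V \right)} = p + V = V + p$)
$\left(C + n{\left(-2,-10 \right)}\right)^{2} = \left(- \frac{38}{141} - 12\right)^{2} = \left(- \frac{1730}{141}\right)^{2} = \frac{2992900}{19881}$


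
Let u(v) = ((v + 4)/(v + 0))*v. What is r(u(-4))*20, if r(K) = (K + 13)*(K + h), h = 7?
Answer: 1820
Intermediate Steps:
u(v) = 4 + v (u(v) = ((4 + v)/v)*v = 4 + v)
r(K) = (7 + K)*(13 + K) (r(K) = (K + 13)*(K + 7) = (13 + K)*(7 + K) = (7 + K)*(13 + K))
r(u(-4))*20 = (91 + (4 - 4)**2 + 20*(4 - 4))*20 = (91 + 0**2 + 20*0)*20 = (91 + 0 + 0)*20 = 91*20 = 1820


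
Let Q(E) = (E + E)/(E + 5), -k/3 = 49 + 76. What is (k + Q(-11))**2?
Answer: 1240996/9 ≈ 1.3789e+5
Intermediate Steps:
k = -375 (k = -3*(49 + 76) = -3*125 = -375)
Q(E) = 2*E/(5 + E) (Q(E) = (2*E)/(5 + E) = 2*E/(5 + E))
(k + Q(-11))**2 = (-375 + 2*(-11)/(5 - 11))**2 = (-375 + 2*(-11)/(-6))**2 = (-375 + 2*(-11)*(-1/6))**2 = (-375 + 11/3)**2 = (-1114/3)**2 = 1240996/9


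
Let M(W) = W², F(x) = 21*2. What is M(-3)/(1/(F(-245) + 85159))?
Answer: 766809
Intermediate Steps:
F(x) = 42
M(-3)/(1/(F(-245) + 85159)) = (-3)²/(1/(42 + 85159)) = 9/(1/85201) = 9*85201 = 766809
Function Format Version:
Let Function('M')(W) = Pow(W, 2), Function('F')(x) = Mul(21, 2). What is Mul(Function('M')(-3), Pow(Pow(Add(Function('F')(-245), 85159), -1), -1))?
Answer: 766809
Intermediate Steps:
Function('F')(x) = 42
Mul(Function('M')(-3), Pow(Pow(Add(Function('F')(-245), 85159), -1), -1)) = Mul(Pow(-3, 2), Pow(Pow(Add(42, 85159), -1), -1)) = Mul(9, Pow(Pow(85201, -1), -1)) = Mul(9, Pow(Rational(1, 85201), -1)) = Mul(9, 85201) = 766809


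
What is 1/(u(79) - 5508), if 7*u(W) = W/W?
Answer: -7/38555 ≈ -0.00018156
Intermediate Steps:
u(W) = ⅐ (u(W) = (W/W)/7 = (⅐)*1 = ⅐)
1/(u(79) - 5508) = 1/(⅐ - 5508) = 1/(-38555/7) = -7/38555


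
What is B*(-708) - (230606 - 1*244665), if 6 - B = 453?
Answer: 330535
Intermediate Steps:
B = -447 (B = 6 - 1*453 = 6 - 453 = -447)
B*(-708) - (230606 - 1*244665) = -447*(-708) - (230606 - 1*244665) = 316476 - (230606 - 244665) = 316476 - 1*(-14059) = 316476 + 14059 = 330535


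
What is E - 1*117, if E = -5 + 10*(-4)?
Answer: -162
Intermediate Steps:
E = -45 (E = -5 - 40 = -45)
E - 1*117 = -45 - 1*117 = -45 - 117 = -162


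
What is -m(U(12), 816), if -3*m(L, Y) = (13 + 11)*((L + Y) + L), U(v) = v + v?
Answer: 6912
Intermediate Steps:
U(v) = 2*v
m(L, Y) = -16*L - 8*Y (m(L, Y) = -(13 + 11)*((L + Y) + L)/3 = -8*(Y + 2*L) = -(24*Y + 48*L)/3 = -16*L - 8*Y)
-m(U(12), 816) = -(-32*12 - 8*816) = -(-16*24 - 6528) = -(-384 - 6528) = -1*(-6912) = 6912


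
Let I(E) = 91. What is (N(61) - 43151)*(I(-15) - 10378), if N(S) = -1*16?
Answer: 444058929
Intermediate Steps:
N(S) = -16
(N(61) - 43151)*(I(-15) - 10378) = (-16 - 43151)*(91 - 10378) = -43167*(-10287) = 444058929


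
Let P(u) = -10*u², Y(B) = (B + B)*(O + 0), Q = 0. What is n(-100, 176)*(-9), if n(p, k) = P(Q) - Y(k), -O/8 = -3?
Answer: 76032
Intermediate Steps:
O = 24 (O = -8*(-3) = 24)
Y(B) = 48*B (Y(B) = (B + B)*(24 + 0) = (2*B)*24 = 48*B)
n(p, k) = -48*k (n(p, k) = -10*0² - 48*k = -10*0 - 48*k = 0 - 48*k = -48*k)
n(-100, 176)*(-9) = -48*176*(-9) = -8448*(-9) = 76032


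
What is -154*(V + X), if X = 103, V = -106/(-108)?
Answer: -432355/27 ≈ -16013.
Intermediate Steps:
V = 53/54 (V = -106*(-1/108) = 53/54 ≈ 0.98148)
-154*(V + X) = -154*(53/54 + 103) = -154*5615/54 = -432355/27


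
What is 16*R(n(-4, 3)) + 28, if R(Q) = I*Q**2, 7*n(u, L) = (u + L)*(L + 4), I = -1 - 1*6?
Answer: -84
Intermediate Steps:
I = -7 (I = -1 - 6 = -7)
n(u, L) = (4 + L)*(L + u)/7 (n(u, L) = ((u + L)*(L + 4))/7 = ((L + u)*(4 + L))/7 = ((4 + L)*(L + u))/7 = (4 + L)*(L + u)/7)
R(Q) = -7*Q**2
16*R(n(-4, 3)) + 28 = 16*(-7*((1/7)*3**2 + (4/7)*3 + (4/7)*(-4) + (1/7)*3*(-4))**2) + 28 = 16*(-7*((1/7)*9 + 12/7 - 16/7 - 12/7)**2) + 28 = 16*(-7*(9/7 + 12/7 - 16/7 - 12/7)**2) + 28 = 16*(-7*(-1)**2) + 28 = 16*(-7*1) + 28 = 16*(-7) + 28 = -112 + 28 = -84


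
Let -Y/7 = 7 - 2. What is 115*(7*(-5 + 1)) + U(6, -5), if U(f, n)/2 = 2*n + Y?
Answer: -3310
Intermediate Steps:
Y = -35 (Y = -7*(7 - 2) = -7*5 = -35)
U(f, n) = -70 + 4*n (U(f, n) = 2*(2*n - 35) = 2*(-35 + 2*n) = -70 + 4*n)
115*(7*(-5 + 1)) + U(6, -5) = 115*(7*(-5 + 1)) + (-70 + 4*(-5)) = 115*(7*(-4)) + (-70 - 20) = 115*(-28) - 90 = -3220 - 90 = -3310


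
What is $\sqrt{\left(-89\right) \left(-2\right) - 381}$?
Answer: $i \sqrt{203} \approx 14.248 i$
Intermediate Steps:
$\sqrt{\left(-89\right) \left(-2\right) - 381} = \sqrt{178 - 381} = \sqrt{-203} = i \sqrt{203}$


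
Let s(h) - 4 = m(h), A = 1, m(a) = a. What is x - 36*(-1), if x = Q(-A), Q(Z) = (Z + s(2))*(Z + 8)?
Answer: 71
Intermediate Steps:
s(h) = 4 + h
Q(Z) = (6 + Z)*(8 + Z) (Q(Z) = (Z + (4 + 2))*(Z + 8) = (Z + 6)*(8 + Z) = (6 + Z)*(8 + Z))
x = 35 (x = 48 + (-1*1)**2 + 14*(-1*1) = 48 + (-1)**2 + 14*(-1) = 48 + 1 - 14 = 35)
x - 36*(-1) = 35 - 36*(-1) = 35 + 36 = 71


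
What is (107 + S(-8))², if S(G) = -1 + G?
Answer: 9604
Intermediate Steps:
(107 + S(-8))² = (107 + (-1 - 8))² = (107 - 9)² = 98² = 9604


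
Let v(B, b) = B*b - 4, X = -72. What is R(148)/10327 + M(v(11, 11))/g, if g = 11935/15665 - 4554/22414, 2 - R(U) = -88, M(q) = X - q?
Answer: -68529025986273/202587526636 ≈ -338.27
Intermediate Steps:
v(B, b) = -4 + B*b
M(q) = -72 - q
R(U) = 90 (R(U) = 2 - 1*(-88) = 2 + 88 = 90)
g = 19617268/35111531 (g = 11935*(1/15665) - 4554*1/22414 = 2387/3133 - 2277/11207 = 19617268/35111531 ≈ 0.55871)
R(148)/10327 + M(v(11, 11))/g = 90/10327 + (-72 - (-4 + 11*11))/(19617268/35111531) = 90*(1/10327) + (-72 - (-4 + 121))*(35111531/19617268) = 90/10327 + (-72 - 1*117)*(35111531/19617268) = 90/10327 + (-72 - 117)*(35111531/19617268) = 90/10327 - 189*35111531/19617268 = 90/10327 - 6636079359/19617268 = -68529025986273/202587526636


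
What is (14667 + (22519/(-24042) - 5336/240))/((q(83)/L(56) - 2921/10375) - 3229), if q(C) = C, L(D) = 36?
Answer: -21916168334700/4829539052717 ≈ -4.5379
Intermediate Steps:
(14667 + (22519/(-24042) - 5336/240))/((q(83)/L(56) - 2921/10375) - 3229) = (14667 + (22519/(-24042) - 5336/240))/((83/36 - 2921/10375) - 3229) = (14667 + (22519*(-1/24042) - 5336*1/240))/((83*(1/36) - 2921*1/10375) - 3229) = (14667 + (-22519/24042 - 667/30))/((83/36 - 2921/10375) - 3229) = (14667 - 1392632/60105)/(755969/373500 - 3229) = 880167403/(60105*(-1205275531/373500)) = (880167403/60105)*(-373500/1205275531) = -21916168334700/4829539052717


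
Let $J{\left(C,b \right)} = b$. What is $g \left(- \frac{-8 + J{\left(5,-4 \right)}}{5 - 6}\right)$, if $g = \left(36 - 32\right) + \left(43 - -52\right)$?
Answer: $-1188$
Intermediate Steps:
$g = 99$ ($g = 4 + \left(43 + 52\right) = 4 + 95 = 99$)
$g \left(- \frac{-8 + J{\left(5,-4 \right)}}{5 - 6}\right) = 99 \left(- \frac{-8 - 4}{5 - 6}\right) = 99 \left(- \frac{-12}{-1}\right) = 99 \left(- \left(-12\right) \left(-1\right)\right) = 99 \left(\left(-1\right) 12\right) = 99 \left(-12\right) = -1188$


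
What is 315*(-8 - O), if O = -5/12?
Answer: -9555/4 ≈ -2388.8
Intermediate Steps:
O = -5/12 (O = -5*1/12 = -5/12 ≈ -0.41667)
315*(-8 - O) = 315*(-8 - 1*(-5/12)) = 315*(-8 + 5/12) = 315*(-91/12) = -9555/4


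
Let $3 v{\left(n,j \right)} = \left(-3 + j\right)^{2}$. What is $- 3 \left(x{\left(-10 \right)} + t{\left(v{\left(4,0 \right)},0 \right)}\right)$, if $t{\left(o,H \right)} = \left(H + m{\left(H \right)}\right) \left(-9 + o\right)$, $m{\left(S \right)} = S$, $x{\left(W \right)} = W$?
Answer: $30$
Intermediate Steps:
$v{\left(n,j \right)} = \frac{\left(-3 + j\right)^{2}}{3}$
$t{\left(o,H \right)} = 2 H \left(-9 + o\right)$ ($t{\left(o,H \right)} = \left(H + H\right) \left(-9 + o\right) = 2 H \left(-9 + o\right)$)
$- 3 \left(x{\left(-10 \right)} + t{\left(v{\left(4,0 \right)},0 \right)}\right) = - 3 \left(-10 + 2 \cdot 0 \left(-9 + \frac{\left(-3 + 0\right)^{2}}{3}\right)\right) = - 3 \left(-10 + 2 \cdot 0 \left(-9 + \frac{\left(-3\right)^{2}}{3}\right)\right) = - 3 \left(-10 + 2 \cdot 0 \left(-9 + \frac{1}{3} \cdot 9\right)\right) = - 3 \left(-10 + 2 \cdot 0 \left(-9 + 3\right)\right) = - 3 \left(-10 + 2 \cdot 0 \left(-6\right)\right) = - 3 \left(-10 + 0\right) = - 3 \left(-10\right) = \left(-1\right) \left(-30\right) = 30$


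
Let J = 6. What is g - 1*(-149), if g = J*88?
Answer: 677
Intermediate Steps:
g = 528 (g = 6*88 = 528)
g - 1*(-149) = 528 - 1*(-149) = 528 + 149 = 677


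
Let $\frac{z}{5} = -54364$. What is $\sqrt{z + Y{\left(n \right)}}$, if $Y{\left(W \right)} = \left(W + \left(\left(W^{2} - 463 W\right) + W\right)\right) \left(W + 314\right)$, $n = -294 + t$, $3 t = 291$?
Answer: $\sqrt{14894422} \approx 3859.3$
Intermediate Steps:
$t = 97$ ($t = \frac{1}{3} \cdot 291 = 97$)
$z = -271820$ ($z = 5 \left(-54364\right) = -271820$)
$n = -197$ ($n = -294 + 97 = -197$)
$Y{\left(W \right)} = \left(314 + W\right) \left(W^{2} - 461 W\right)$ ($Y{\left(W \right)} = \left(W + \left(W^{2} - 462 W\right)\right) \left(314 + W\right) = \left(W^{2} - 461 W\right) \left(314 + W\right) = \left(314 + W\right) \left(W^{2} - 461 W\right)$)
$\sqrt{z + Y{\left(n \right)}} = \sqrt{-271820 - 197 \left(-144754 + \left(-197\right)^{2} - -28959\right)} = \sqrt{-271820 - 197 \left(-144754 + 38809 + 28959\right)} = \sqrt{-271820 - -15166242} = \sqrt{-271820 + 15166242} = \sqrt{14894422}$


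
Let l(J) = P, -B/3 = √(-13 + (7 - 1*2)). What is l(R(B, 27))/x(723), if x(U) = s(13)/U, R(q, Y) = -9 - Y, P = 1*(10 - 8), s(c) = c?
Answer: 1446/13 ≈ 111.23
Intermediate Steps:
P = 2 (P = 1*2 = 2)
B = -6*I*√2 (B = -3*√(-13 + (7 - 1*2)) = -3*√(-13 + (7 - 2)) = -3*√(-13 + 5) = -6*I*√2 ≈ -8.4853*I)
l(J) = 2
x(U) = 13/U
l(R(B, 27))/x(723) = 2/((13/723)) = 2/((13*(1/723))) = 2/(13/723) = 2*(723/13) = 1446/13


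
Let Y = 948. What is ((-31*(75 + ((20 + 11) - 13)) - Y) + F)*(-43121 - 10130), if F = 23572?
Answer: -1051227991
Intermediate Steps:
((-31*(75 + ((20 + 11) - 13)) - Y) + F)*(-43121 - 10130) = ((-31*(75 + ((20 + 11) - 13)) - 1*948) + 23572)*(-43121 - 10130) = ((-31*(75 + (31 - 13)) - 948) + 23572)*(-53251) = ((-31*(75 + 18) - 948) + 23572)*(-53251) = ((-31*93 - 948) + 23572)*(-53251) = ((-2883 - 948) + 23572)*(-53251) = (-3831 + 23572)*(-53251) = 19741*(-53251) = -1051227991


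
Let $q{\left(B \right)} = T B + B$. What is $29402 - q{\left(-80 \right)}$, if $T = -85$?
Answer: $22682$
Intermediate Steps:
$q{\left(B \right)} = - 84 B$ ($q{\left(B \right)} = - 85 B + B = - 84 B$)
$29402 - q{\left(-80 \right)} = 29402 - \left(-84\right) \left(-80\right) = 29402 - 6720 = 22682$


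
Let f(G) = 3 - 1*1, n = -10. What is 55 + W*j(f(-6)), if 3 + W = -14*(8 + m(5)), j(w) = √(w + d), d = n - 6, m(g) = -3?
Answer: 55 - 73*I*√14 ≈ 55.0 - 273.14*I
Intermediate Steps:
f(G) = 2 (f(G) = 3 - 1 = 2)
d = -16 (d = -10 - 6 = -16)
j(w) = √(-16 + w) (j(w) = √(w - 16) = √(-16 + w))
W = -73 (W = -3 - 14*(8 - 3) = -3 - 14*5 = -3 - 70 = -73)
55 + W*j(f(-6)) = 55 - 73*√(-16 + 2) = 55 - 73*I*√14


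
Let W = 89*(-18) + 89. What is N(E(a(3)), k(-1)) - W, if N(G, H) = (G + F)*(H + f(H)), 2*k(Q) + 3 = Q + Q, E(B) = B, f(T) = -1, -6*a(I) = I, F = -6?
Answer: 6143/4 ≈ 1535.8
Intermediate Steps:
a(I) = -I/6
W = -1513 (W = -1602 + 89 = -1513)
k(Q) = -3/2 + Q (k(Q) = -3/2 + (Q + Q)/2 = -3/2 + (2*Q)/2 = -3/2 + Q)
N(G, H) = (-1 + H)*(-6 + G) (N(G, H) = (G - 6)*(H - 1) = (-6 + G)*(-1 + H) = (-1 + H)*(-6 + G))
N(E(a(3)), k(-1)) - W = (6 - (-1)*3/6 - 6*(-3/2 - 1) + (-⅙*3)*(-3/2 - 1)) - 1*(-1513) = (6 - 1*(-½) - 6*(-5/2) - ½*(-5/2)) + 1513 = (6 + ½ + 15 + 5/4) + 1513 = 91/4 + 1513 = 6143/4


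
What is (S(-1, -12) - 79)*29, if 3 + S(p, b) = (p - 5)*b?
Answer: -290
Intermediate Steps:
S(p, b) = -3 + b*(-5 + p) (S(p, b) = -3 + (p - 5)*b = -3 + (-5 + p)*b = -3 + b*(-5 + p))
(S(-1, -12) - 79)*29 = ((-3 - 5*(-12) - 12*(-1)) - 79)*29 = ((-3 + 60 + 12) - 79)*29 = (69 - 79)*29 = -10*29 = -290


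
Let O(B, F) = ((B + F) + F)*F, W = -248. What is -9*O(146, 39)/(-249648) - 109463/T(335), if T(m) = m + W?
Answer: -81310651/64641 ≈ -1257.9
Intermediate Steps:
T(m) = -248 + m (T(m) = m - 248 = -248 + m)
O(B, F) = F*(B + 2*F) (O(B, F) = (B + 2*F)*F = F*(B + 2*F))
-9*O(146, 39)/(-249648) - 109463/T(335) = -351*(146 + 2*39)/(-249648) - 109463/(-248 + 335) = -351*(146 + 78)*(-1/249648) - 109463/87 = -351*224*(-1/249648) - 109463*1/87 = -9*8736*(-1/249648) - 109463/87 = -78624*(-1/249648) - 109463/87 = 234/743 - 109463/87 = -81310651/64641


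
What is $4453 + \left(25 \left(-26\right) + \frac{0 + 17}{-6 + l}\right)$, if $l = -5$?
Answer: $\frac{41816}{11} \approx 3801.5$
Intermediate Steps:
$4453 + \left(25 \left(-26\right) + \frac{0 + 17}{-6 + l}\right) = 4453 + \left(25 \left(-26\right) + \frac{0 + 17}{-6 - 5}\right) = 4453 - \left(650 - \frac{17}{-11}\right) = 4453 + \left(-650 + 17 \left(- \frac{1}{11}\right)\right) = 4453 - \frac{7167}{11} = \frac{41816}{11}$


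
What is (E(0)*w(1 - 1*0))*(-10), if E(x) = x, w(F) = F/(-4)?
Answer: 0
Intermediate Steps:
w(F) = -F/4 (w(F) = F*(-1/4) = -F/4)
(E(0)*w(1 - 1*0))*(-10) = (0*(-(1 - 1*0)/4))*(-10) = (0*(-(1 + 0)/4))*(-10) = (0*(-1/4*1))*(-10) = (0*(-1/4))*(-10) = 0*(-10) = 0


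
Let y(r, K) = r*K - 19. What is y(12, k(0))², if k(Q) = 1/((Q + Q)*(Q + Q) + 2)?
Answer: 169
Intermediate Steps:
k(Q) = 1/(2 + 4*Q²) (k(Q) = 1/((2*Q)*(2*Q) + 2) = 1/(4*Q² + 2) = 1/(2 + 4*Q²))
y(r, K) = -19 + K*r (y(r, K) = K*r - 19 = -19 + K*r)
y(12, k(0))² = (-19 + (1/(2*(1 + 2*0²)))*12)² = (-19 + (1/(2*(1 + 2*0)))*12)² = (-19 + (1/(2*(1 + 0)))*12)² = (-19 + ((½)/1)*12)² = (-19 + ((½)*1)*12)² = (-19 + (½)*12)² = (-19 + 6)² = (-13)² = 169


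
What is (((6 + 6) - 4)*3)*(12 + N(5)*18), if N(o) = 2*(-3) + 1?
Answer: -1872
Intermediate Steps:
N(o) = -5 (N(o) = -6 + 1 = -5)
(((6 + 6) - 4)*3)*(12 + N(5)*18) = (((6 + 6) - 4)*3)*(12 - 5*18) = ((12 - 4)*3)*(12 - 90) = (8*3)*(-78) = 24*(-78) = -1872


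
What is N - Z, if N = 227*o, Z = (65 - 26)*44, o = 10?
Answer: 554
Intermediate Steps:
Z = 1716 (Z = 39*44 = 1716)
N = 2270 (N = 227*10 = 2270)
N - Z = 2270 - 1*1716 = 2270 - 1716 = 554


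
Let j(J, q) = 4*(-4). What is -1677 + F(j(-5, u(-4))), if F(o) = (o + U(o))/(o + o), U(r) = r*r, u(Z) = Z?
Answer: -3369/2 ≈ -1684.5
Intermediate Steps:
U(r) = r²
j(J, q) = -16
F(o) = (o + o²)/(2*o) (F(o) = (o + o²)/(o + o) = (o + o²)/((2*o)) = (o + o²)*(1/(2*o)) = (o + o²)/(2*o))
-1677 + F(j(-5, u(-4))) = -1677 + (½ + (½)*(-16)) = -1677 + (½ - 8) = -1677 - 15/2 = -3369/2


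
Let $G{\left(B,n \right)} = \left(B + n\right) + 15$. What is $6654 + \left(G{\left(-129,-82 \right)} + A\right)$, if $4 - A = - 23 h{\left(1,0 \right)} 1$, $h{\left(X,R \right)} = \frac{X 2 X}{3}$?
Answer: $\frac{19432}{3} \approx 6477.3$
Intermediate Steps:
$G{\left(B,n \right)} = 15 + B + n$
$h{\left(X,R \right)} = \frac{2 X^{2}}{3}$ ($h{\left(X,R \right)} = 2 X X \frac{1}{3} = 2 X^{2} \cdot \frac{1}{3} = \frac{2 X^{2}}{3}$)
$A = \frac{58}{3}$ ($A = 4 - - 23 \frac{2 \cdot 1^{2}}{3} \cdot 1 = 4 - - 23 \cdot \frac{2}{3} \cdot 1 \cdot 1 = 4 - \left(-23\right) \frac{2}{3} \cdot 1 = 4 - \left(- \frac{46}{3}\right) 1 = 4 - - \frac{46}{3} = 4 + \frac{46}{3} = \frac{58}{3} \approx 19.333$)
$6654 + \left(G{\left(-129,-82 \right)} + A\right) = 6654 + \left(\left(15 - 129 - 82\right) + \frac{58}{3}\right) = 6654 + \left(-196 + \frac{58}{3}\right) = 6654 - \frac{530}{3} = \frac{19432}{3}$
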